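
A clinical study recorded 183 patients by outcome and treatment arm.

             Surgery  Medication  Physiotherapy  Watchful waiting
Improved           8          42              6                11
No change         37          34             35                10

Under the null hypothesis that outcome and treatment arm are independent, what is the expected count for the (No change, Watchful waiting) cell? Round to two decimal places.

13.31

Row total (No change) = 116; column total (Watchful waiting) = 21; grand total N = 183.
Expected count = (row total × column total) / N = 116 × 21 / 183 = 13.31.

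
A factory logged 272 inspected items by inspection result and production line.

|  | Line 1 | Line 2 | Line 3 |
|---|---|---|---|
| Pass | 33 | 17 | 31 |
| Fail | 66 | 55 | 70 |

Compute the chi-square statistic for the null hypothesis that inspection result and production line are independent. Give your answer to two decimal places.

Row totals: 81, 191. Column totals: 99, 72, 101. Grand total N = 272.
Expected counts (row total × column total / N):
  Pass, Line 1: 81×99/272 = 29.482
  Pass, Line 2: 81×72/272 = 21.441
  Pass, Line 3: 81×101/272 = 30.077
  Fail, Line 1: 191×99/272 = 69.518
  Fail, Line 2: 191×72/272 = 50.559
  Fail, Line 3: 191×101/272 = 70.923
Contributions (O − E)²/E:
  (33 − 29.482)²/29.482 = 0.4198
  (17 − 21.441)²/21.441 = 0.9198
  (31 − 30.077)²/30.077 = 0.0283
  (66 − 69.518)²/69.518 = 0.1780
  (55 − 50.559)²/50.559 = 0.3901
  (70 − 70.923)²/70.923 = 0.0120
χ² = 0.4198 + 0.9198 + 0.0283 + 0.1780 + 0.3901 + 0.0120 = 1.95

1.95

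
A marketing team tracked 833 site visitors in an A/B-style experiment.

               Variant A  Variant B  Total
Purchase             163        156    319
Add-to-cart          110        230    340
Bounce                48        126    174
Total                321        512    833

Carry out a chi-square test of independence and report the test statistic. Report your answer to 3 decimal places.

35.546

Grand total N = 833.
Expected counts (row total × column total / N):
  Purchase, Variant A: 319×321/833 = 122.9280
  Purchase, Variant B: 319×512/833 = 196.0720
  Add-to-cart, Variant A: 340×321/833 = 131.0204
  Add-to-cart, Variant B: 340×512/833 = 208.9796
  Bounce, Variant A: 174×321/833 = 67.0516
  Bounce, Variant B: 174×512/833 = 106.9484
Contributions (O − E)²/E:
  (163 − 122.9280)²/122.9280 = 13.0626
  (156 − 196.0720)²/196.0720 = 8.1897
  (110 − 131.0204)²/131.0204 = 3.3724
  (230 − 208.9796)²/208.9796 = 2.1144
  (48 − 67.0516)²/67.0516 = 5.4132
  (126 − 106.9484)²/106.9484 = 3.3938
χ² = 13.0626 + 8.1897 + 3.3724 + 2.1144 + 5.4132 + 3.3938 = 35.546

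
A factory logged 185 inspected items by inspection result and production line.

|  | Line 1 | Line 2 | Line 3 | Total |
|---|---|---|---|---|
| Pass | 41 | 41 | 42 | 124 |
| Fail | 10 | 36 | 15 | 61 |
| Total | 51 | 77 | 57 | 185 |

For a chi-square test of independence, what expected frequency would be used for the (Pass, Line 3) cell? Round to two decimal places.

Row total (Pass) = 124; column total (Line 3) = 57; grand total N = 185.
Expected count = (row total × column total) / N = 124 × 57 / 185 = 38.21.

38.21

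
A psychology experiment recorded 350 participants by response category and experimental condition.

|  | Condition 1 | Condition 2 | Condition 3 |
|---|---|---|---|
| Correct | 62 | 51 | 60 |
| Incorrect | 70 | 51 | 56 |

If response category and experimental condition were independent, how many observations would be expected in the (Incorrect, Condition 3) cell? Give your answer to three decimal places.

Row total (Incorrect) = 177; column total (Condition 3) = 116; grand total N = 350.
Expected count = (row total × column total) / N = 177 × 116 / 350 = 58.663.

58.663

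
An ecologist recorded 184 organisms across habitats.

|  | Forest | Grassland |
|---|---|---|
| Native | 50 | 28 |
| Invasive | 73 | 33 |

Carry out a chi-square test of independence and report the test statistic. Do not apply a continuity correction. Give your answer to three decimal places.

Row totals: 78, 106. Column totals: 123, 61. Grand total N = 184.
Expected counts (row total × column total / N):
  Native, Forest: 78×123/184 = 52.1413
  Native, Grassland: 78×61/184 = 25.8587
  Invasive, Forest: 106×123/184 = 70.8587
  Invasive, Grassland: 106×61/184 = 35.1413
Contributions (O − E)²/E:
  (50 − 52.1413)²/52.1413 = 0.0879
  (28 − 25.8587)²/25.8587 = 0.1773
  (73 − 70.8587)²/70.8587 = 0.0647
  (33 − 35.1413)²/35.1413 = 0.1305
χ² = 0.0879 + 0.1773 + 0.0647 + 0.1305 = 0.460

0.460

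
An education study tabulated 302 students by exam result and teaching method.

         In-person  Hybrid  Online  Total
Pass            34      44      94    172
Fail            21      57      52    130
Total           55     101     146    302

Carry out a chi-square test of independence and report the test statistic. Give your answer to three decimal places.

11.204

Grand total N = 302.
Expected counts (row total × column total / N):
  Pass, In-person: 172×55/302 = 31.3245
  Pass, Hybrid: 172×101/302 = 57.5232
  Pass, Online: 172×146/302 = 83.1523
  Fail, In-person: 130×55/302 = 23.6755
  Fail, Hybrid: 130×101/302 = 43.4768
  Fail, Online: 130×146/302 = 62.8477
Contributions (O − E)²/E:
  (34 − 31.3245)²/31.3245 = 0.2285
  (44 − 57.5232)²/57.5232 = 3.1792
  (94 − 83.1523)²/83.1523 = 1.4151
  (21 − 23.6755)²/23.6755 = 0.3024
  (57 − 43.4768)²/43.4768 = 4.2063
  (52 − 62.8477)²/62.8477 = 1.8723
χ² = 0.2285 + 3.1792 + 1.4151 + 0.3024 + 4.2063 + 1.8723 = 11.204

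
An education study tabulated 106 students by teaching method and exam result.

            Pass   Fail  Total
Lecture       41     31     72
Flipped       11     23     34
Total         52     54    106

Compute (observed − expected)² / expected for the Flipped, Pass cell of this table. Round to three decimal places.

Row total (Flipped) = 34; column total (Pass) = 52; N = 106.
Expected count E = 34 × 52 / 106 = 16.6792.
Contribution = (O − E)²/E = (11 − 16.6792)² / 16.6792 = 1.934.

1.934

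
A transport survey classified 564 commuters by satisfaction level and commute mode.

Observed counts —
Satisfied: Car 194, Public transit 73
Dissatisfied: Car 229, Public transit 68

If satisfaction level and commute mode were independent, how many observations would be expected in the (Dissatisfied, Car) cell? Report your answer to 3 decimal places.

222.750

Row total (Dissatisfied) = 297; column total (Car) = 423; grand total N = 564.
Expected count = (row total × column total) / N = 297 × 423 / 564 = 222.750.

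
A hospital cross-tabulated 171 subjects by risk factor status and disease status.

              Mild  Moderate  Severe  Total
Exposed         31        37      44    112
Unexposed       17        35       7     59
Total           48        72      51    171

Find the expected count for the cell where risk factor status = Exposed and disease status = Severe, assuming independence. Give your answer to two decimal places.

33.40

Row total (Exposed) = 112; column total (Severe) = 51; grand total N = 171.
Expected count = (row total × column total) / N = 112 × 51 / 171 = 33.40.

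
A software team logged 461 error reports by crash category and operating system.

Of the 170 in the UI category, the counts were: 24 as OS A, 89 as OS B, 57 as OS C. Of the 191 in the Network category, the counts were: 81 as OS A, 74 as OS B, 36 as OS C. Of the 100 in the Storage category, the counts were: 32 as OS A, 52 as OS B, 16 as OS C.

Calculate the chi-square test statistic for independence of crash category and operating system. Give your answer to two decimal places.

Row totals: 170, 191, 100. Column totals: 137, 215, 109. Grand total N = 461.
Expected counts (row total × column total / N):
  UI, OS A: 170×137/461 = 50.521
  UI, OS B: 170×215/461 = 79.284
  UI, OS C: 170×109/461 = 40.195
  Network, OS A: 191×137/461 = 56.761
  Network, OS B: 191×215/461 = 89.078
  Network, OS C: 191×109/461 = 45.161
  Storage, OS A: 100×137/461 = 29.718
  Storage, OS B: 100×215/461 = 46.638
  Storage, OS C: 100×109/461 = 23.644
Contributions (O − E)²/E:
  (24 − 50.521)²/50.521 = 13.9222
  (89 − 79.284)²/79.284 = 1.1907
  (57 − 40.195)²/40.195 = 7.0259
  (81 − 56.761)²/56.761 = 10.3509
  (74 − 89.078)²/89.078 = 2.5522
  (36 − 45.161)²/45.161 = 1.8583
  (32 − 29.718)²/29.718 = 0.1752
  (52 − 46.638)²/46.638 = 0.6165
  (16 − 23.644)²/23.644 = 2.4713
χ² = 13.9222 + 1.1907 + 7.0259 + 10.3509 + 2.5522 + 1.8583 + 0.1752 + 0.6165 + 2.4713 = 40.16

40.16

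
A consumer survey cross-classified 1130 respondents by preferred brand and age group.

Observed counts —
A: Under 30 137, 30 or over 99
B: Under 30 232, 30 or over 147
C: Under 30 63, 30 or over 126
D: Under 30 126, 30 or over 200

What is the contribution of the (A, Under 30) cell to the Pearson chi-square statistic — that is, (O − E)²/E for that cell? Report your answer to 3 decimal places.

Row total (A) = 236; column total (Under 30) = 558; N = 1130.
Expected count E = 236 × 558 / 1130 = 116.5381.
Contribution = (O − E)²/E = (137 − 116.5381)² / 116.5381 = 3.593.

3.593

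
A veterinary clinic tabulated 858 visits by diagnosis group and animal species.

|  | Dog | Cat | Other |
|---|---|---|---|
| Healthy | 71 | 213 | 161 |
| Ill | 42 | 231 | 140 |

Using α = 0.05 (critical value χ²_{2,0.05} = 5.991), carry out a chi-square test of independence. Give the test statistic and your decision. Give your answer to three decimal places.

8.456; reject H₀

Row totals: 445, 413. Column totals: 113, 444, 301. Grand total N = 858.
Expected counts (row total × column total / N):
  Healthy, Dog: 445×113/858 = 58.6072
  Healthy, Cat: 445×444/858 = 230.2797
  Healthy, Other: 445×301/858 = 156.1131
  Ill, Dog: 413×113/858 = 54.3928
  Ill, Cat: 413×444/858 = 213.7203
  Ill, Other: 413×301/858 = 144.8869
Contributions (O − E)²/E:
  (71 − 58.6072)²/58.6072 = 2.6205
  (213 − 230.2797)²/230.2797 = 1.2966
  (161 − 156.1131)²/156.1131 = 0.1530
  (42 − 54.3928)²/54.3928 = 2.8236
  (231 − 213.7203)²/213.7203 = 1.3971
  (140 − 144.8869)²/144.8869 = 0.1648
χ² = 2.6205 + 1.2966 + 0.1530 + 2.8236 + 1.3971 + 0.1648 = 8.456
df = (2−1)(3−1) = 2. Since 8.456 > 5.991, reject the null hypothesis of independence at α = 0.05.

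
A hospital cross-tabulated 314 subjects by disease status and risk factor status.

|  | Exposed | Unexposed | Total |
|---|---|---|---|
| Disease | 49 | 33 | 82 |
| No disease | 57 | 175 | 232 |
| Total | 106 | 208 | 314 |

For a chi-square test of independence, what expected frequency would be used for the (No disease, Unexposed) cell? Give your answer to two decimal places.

153.68

Row total (No disease) = 232; column total (Unexposed) = 208; grand total N = 314.
Expected count = (row total × column total) / N = 232 × 208 / 314 = 153.68.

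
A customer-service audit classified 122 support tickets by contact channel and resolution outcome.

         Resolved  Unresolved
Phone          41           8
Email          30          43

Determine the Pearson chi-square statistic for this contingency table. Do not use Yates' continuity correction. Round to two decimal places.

Row totals: 49, 73. Column totals: 71, 51. Grand total N = 122.
Expected counts (row total × column total / N):
  Phone, Resolved: 49×71/122 = 28.5164
  Phone, Unresolved: 49×51/122 = 20.4836
  Email, Resolved: 73×71/122 = 42.4836
  Email, Unresolved: 73×51/122 = 30.5164
Contributions (O − E)²/E:
  (41 − 28.5164)²/28.5164 = 5.4649
  (8 − 20.4836)²/20.4836 = 7.6081
  (30 − 42.4836)²/42.4836 = 3.6682
  (43 − 30.5164)²/30.5164 = 5.1068
χ² = 5.4649 + 7.6081 + 3.6682 + 5.1068 = 21.85

21.85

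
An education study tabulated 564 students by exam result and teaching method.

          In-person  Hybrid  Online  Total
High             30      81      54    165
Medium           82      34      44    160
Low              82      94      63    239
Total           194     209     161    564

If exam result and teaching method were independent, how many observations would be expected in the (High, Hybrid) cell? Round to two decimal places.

61.14

Row total (High) = 165; column total (Hybrid) = 209; grand total N = 564.
Expected count = (row total × column total) / N = 165 × 209 / 564 = 61.14.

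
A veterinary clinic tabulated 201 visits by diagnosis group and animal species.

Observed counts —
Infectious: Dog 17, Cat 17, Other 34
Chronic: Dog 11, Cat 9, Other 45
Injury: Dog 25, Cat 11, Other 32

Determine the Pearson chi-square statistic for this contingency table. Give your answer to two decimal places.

11.03

Row totals: 68, 65, 68. Column totals: 53, 37, 111. Grand total N = 201.
Expected counts (row total × column total / N):
  Infectious, Dog: 68×53/201 = 17.930
  Infectious, Cat: 68×37/201 = 12.517
  Infectious, Other: 68×111/201 = 37.552
  Chronic, Dog: 65×53/201 = 17.139
  Chronic, Cat: 65×37/201 = 11.965
  Chronic, Other: 65×111/201 = 35.896
  Injury, Dog: 68×53/201 = 17.930
  Injury, Cat: 68×37/201 = 12.517
  Injury, Other: 68×111/201 = 37.552
Contributions (O − E)²/E:
  (17 − 17.930)²/17.930 = 0.0482
  (17 − 12.517)²/12.517 = 1.6056
  (34 − 37.552)²/37.552 = 0.3360
  (11 − 17.139)²/17.139 = 2.1989
  (9 − 11.965)²/11.965 = 0.7347
  (45 − 35.896)²/35.896 = 2.3090
  (25 − 17.930)²/17.930 = 2.7878
  (11 − 12.517)²/12.517 = 0.1839
  (32 − 37.552)²/37.552 = 0.8209
χ² = 0.0482 + 1.6056 + 0.3360 + 2.1989 + 0.7347 + 2.3090 + 2.7878 + 0.1839 + 0.8209 = 11.03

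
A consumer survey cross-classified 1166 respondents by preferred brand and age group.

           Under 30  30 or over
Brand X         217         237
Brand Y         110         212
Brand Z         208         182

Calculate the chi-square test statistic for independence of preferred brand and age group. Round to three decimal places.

27.205

Row totals: 454, 322, 390. Column totals: 535, 631. Grand total N = 1166.
Expected counts (row total × column total / N):
  Brand X, Under 30: 454×535/1166 = 208.3105
  Brand X, 30 or over: 454×631/1166 = 245.6895
  Brand Y, Under 30: 322×535/1166 = 147.7444
  Brand Y, 30 or over: 322×631/1166 = 174.2556
  Brand Z, Under 30: 390×535/1166 = 178.9451
  Brand Z, 30 or over: 390×631/1166 = 211.0549
Contributions (O − E)²/E:
  (217 − 208.3105)²/208.3105 = 0.3625
  (237 − 245.6895)²/245.6895 = 0.3073
  (110 − 147.7444)²/147.7444 = 9.6426
  (212 − 174.2556)²/174.2556 = 8.1756
  (208 − 178.9451)²/178.9451 = 4.7176
  (182 − 211.0549)²/211.0549 = 3.9998
χ² = 0.3625 + 0.3073 + 9.6426 + 8.1756 + 4.7176 + 3.9998 = 27.205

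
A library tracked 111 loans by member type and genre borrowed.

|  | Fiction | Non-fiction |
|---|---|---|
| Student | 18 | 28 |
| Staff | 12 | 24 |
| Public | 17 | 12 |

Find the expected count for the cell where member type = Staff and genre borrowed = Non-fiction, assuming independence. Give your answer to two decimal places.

Row total (Staff) = 36; column total (Non-fiction) = 64; grand total N = 111.
Expected count = (row total × column total) / N = 36 × 64 / 111 = 20.76.

20.76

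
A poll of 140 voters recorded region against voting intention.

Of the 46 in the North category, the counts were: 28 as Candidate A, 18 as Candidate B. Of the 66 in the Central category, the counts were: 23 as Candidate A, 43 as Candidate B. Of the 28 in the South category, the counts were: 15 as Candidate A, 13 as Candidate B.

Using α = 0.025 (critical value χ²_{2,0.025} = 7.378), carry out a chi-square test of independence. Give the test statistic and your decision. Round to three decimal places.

Row totals: 46, 66, 28. Column totals: 66, 74. Grand total N = 140.
Expected counts (row total × column total / N):
  North, Candidate A: 46×66/140 = 21.6857
  North, Candidate B: 46×74/140 = 24.3143
  Central, Candidate A: 66×66/140 = 31.1143
  Central, Candidate B: 66×74/140 = 34.8857
  South, Candidate A: 28×66/140 = 13.2000
  South, Candidate B: 28×74/140 = 14.8000
Contributions (O − E)²/E:
  (28 − 21.6857)²/21.6857 = 1.8386
  (18 − 24.3143)²/24.3143 = 1.6398
  (23 − 31.1143)²/31.1143 = 2.1161
  (43 − 34.8857)²/34.8857 = 1.8874
  (15 − 13.2000)²/13.2000 = 0.2455
  (13 − 14.8000)²/14.8000 = 0.2189
χ² = 1.8386 + 1.6398 + 2.1161 + 1.8874 + 0.2455 + 0.2189 = 7.946
df = (3−1)(2−1) = 2. Since 7.946 > 7.378, reject the null hypothesis of independence at α = 0.025.

7.946; reject H₀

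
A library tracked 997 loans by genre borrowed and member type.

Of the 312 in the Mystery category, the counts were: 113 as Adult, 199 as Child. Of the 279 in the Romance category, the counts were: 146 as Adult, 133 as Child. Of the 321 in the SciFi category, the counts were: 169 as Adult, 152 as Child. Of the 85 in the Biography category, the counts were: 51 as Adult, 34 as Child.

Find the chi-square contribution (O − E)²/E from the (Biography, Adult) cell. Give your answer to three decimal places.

Row total (Biography) = 85; column total (Adult) = 479; N = 997.
Expected count E = 85 × 479 / 997 = 40.8375.
Contribution = (O − E)²/E = (51 − 40.8375)² / 40.8375 = 2.529.

2.529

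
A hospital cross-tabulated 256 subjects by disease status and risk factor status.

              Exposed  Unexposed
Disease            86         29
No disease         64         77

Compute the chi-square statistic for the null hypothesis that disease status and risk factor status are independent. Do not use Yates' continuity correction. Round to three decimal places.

22.555

Row totals: 115, 141. Column totals: 150, 106. Grand total N = 256.
Expected counts (row total × column total / N):
  Disease, Exposed: 115×150/256 = 67.3828
  Disease, Unexposed: 115×106/256 = 47.6172
  No disease, Exposed: 141×150/256 = 82.6172
  No disease, Unexposed: 141×106/256 = 58.3828
Contributions (O − E)²/E:
  (86 − 67.3828)²/67.3828 = 5.1437
  (29 − 47.6172)²/47.6172 = 7.2789
  (64 − 82.6172)²/82.6172 = 4.1953
  (77 − 58.3828)²/58.3828 = 5.9367
χ² = 5.1437 + 7.2789 + 4.1953 + 5.9367 = 22.555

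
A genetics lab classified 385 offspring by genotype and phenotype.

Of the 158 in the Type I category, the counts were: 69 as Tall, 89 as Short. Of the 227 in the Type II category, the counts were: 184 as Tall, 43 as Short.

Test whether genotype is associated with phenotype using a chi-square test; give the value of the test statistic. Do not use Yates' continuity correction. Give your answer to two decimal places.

Row totals: 158, 227. Column totals: 253, 132. Grand total N = 385.
Expected counts (row total × column total / N):
  Type I, Tall: 158×253/385 = 103.829
  Type I, Short: 158×132/385 = 54.171
  Type II, Tall: 227×253/385 = 149.171
  Type II, Short: 227×132/385 = 77.829
Contributions (O − E)²/E:
  (69 − 103.829)²/103.829 = 11.6832
  (89 − 54.171)²/54.171 = 22.3931
  (184 − 149.171)²/149.171 = 8.1320
  (43 − 77.829)²/77.829 = 15.5862
χ² = 11.6832 + 22.3931 + 8.1320 + 15.5862 = 57.79

57.79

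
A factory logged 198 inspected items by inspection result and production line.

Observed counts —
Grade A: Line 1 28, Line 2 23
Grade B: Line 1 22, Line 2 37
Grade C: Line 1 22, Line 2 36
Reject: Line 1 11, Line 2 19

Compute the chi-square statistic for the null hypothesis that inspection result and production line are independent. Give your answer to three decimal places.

4.769

Row totals: 51, 59, 58, 30. Column totals: 83, 115. Grand total N = 198.
Expected counts (row total × column total / N):
  Grade A, Line 1: 51×83/198 = 21.3788
  Grade A, Line 2: 51×115/198 = 29.6212
  Grade B, Line 1: 59×83/198 = 24.7323
  Grade B, Line 2: 59×115/198 = 34.2677
  Grade C, Line 1: 58×83/198 = 24.3131
  Grade C, Line 2: 58×115/198 = 33.6869
  Reject, Line 1: 30×83/198 = 12.5758
  Reject, Line 2: 30×115/198 = 17.4242
Contributions (O − E)²/E:
  (28 − 21.3788)²/21.3788 = 2.0506
  (23 − 29.6212)²/29.6212 = 1.4800
  (22 − 24.7323)²/24.7323 = 0.3019
  (37 − 34.2677)²/34.2677 = 0.2179
  (22 − 24.3131)²/24.3131 = 0.2201
  (36 − 33.6869)²/33.6869 = 0.1588
  (11 − 12.5758)²/12.5758 = 0.1975
  (19 − 17.4242)²/17.4242 = 0.1425
χ² = 2.0506 + 1.4800 + 0.3019 + 0.2179 + 0.2201 + 0.1588 + 0.1975 + 0.1425 = 4.769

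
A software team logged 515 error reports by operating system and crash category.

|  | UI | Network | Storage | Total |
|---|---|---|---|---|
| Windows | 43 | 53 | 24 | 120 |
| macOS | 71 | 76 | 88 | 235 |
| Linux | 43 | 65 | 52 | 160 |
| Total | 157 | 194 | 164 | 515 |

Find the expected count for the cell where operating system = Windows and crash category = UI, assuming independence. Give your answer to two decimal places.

Row total (Windows) = 120; column total (UI) = 157; grand total N = 515.
Expected count = (row total × column total) / N = 120 × 157 / 515 = 36.58.

36.58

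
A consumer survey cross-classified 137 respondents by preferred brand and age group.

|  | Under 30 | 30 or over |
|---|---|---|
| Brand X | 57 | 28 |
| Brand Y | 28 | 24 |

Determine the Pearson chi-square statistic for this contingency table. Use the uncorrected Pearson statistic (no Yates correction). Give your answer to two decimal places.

Row totals: 85, 52. Column totals: 85, 52. Grand total N = 137.
Expected counts (row total × column total / N):
  Brand X, Under 30: 85×85/137 = 52.737
  Brand X, 30 or over: 85×52/137 = 32.263
  Brand Y, Under 30: 52×85/137 = 32.263
  Brand Y, 30 or over: 52×52/137 = 19.737
Contributions (O − E)²/E:
  (57 − 52.737)²/52.737 = 0.3446
  (28 − 32.263)²/32.263 = 0.5633
  (28 − 32.263)²/32.263 = 0.5633
  (24 − 19.737)²/19.737 = 0.9208
χ² = 0.3446 + 0.5633 + 0.5633 + 0.9208 = 2.39

2.39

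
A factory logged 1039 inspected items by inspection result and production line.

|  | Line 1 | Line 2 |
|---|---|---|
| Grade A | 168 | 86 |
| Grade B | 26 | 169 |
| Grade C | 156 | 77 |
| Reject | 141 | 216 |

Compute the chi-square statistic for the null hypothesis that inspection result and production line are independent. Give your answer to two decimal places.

Row totals: 254, 195, 233, 357. Column totals: 491, 548. Grand total N = 1039.
Expected counts (row total × column total / N):
  Grade A, Line 1: 254×491/1039 = 120.033
  Grade A, Line 2: 254×548/1039 = 133.967
  Grade B, Line 1: 195×491/1039 = 92.151
  Grade B, Line 2: 195×548/1039 = 102.849
  Grade C, Line 1: 233×491/1039 = 110.109
  Grade C, Line 2: 233×548/1039 = 122.891
  Reject, Line 1: 357×491/1039 = 168.707
  Reject, Line 2: 357×548/1039 = 188.293
Contributions (O − E)²/E:
  (168 − 120.033)²/120.033 = 19.1683
  (86 − 133.967)²/133.967 = 17.1746
  (26 − 92.151)²/92.151 = 47.4868
  (169 − 102.849)²/102.849 = 42.5474
  (156 − 110.109)²/110.109 = 19.1264
  (77 − 122.891)²/122.891 = 17.1370
  (141 − 168.707)²/168.707 = 4.5504
  (216 − 188.293)²/188.293 = 4.0770
χ² = 19.1683 + 17.1746 + 47.4868 + 42.5474 + 19.1264 + 17.1370 + 4.5504 + 4.0770 = 171.27

171.27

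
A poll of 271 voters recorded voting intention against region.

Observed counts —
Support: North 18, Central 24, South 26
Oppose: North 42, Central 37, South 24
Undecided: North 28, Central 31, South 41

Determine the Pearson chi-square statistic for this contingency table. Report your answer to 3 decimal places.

Row totals: 68, 103, 100. Column totals: 88, 92, 91. Grand total N = 271.
Expected counts (row total × column total / N):
  Support, North: 68×88/271 = 22.0812
  Support, Central: 68×92/271 = 23.0849
  Support, South: 68×91/271 = 22.8339
  Oppose, North: 103×88/271 = 33.4465
  Oppose, Central: 103×92/271 = 34.9668
  Oppose, South: 103×91/271 = 34.5867
  Undecided, North: 100×88/271 = 32.4723
  Undecided, Central: 100×92/271 = 33.9483
  Undecided, South: 100×91/271 = 33.5793
Contributions (O − E)²/E:
  (18 − 22.0812)²/22.0812 = 0.7543
  (24 − 23.0849)²/23.0849 = 0.0363
  (26 − 22.8339)²/22.8339 = 0.4390
  (42 − 33.4465)²/33.4465 = 2.1874
  (37 − 34.9668)²/34.9668 = 0.1182
  (24 − 34.5867)²/34.5867 = 3.2405
  (28 − 32.4723)²/32.4723 = 0.6160
  (31 − 33.9483)²/33.9483 = 0.2561
  (41 − 33.5793)²/33.5793 = 1.6399
χ² = 0.7543 + 0.0363 + 0.4390 + 2.1874 + 0.1182 + 3.2405 + 0.6160 + 0.2561 + 1.6399 = 9.288

9.288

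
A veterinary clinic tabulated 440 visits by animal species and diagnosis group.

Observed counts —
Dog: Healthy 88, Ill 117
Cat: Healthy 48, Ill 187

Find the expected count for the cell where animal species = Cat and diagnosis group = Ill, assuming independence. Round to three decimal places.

162.364

Row total (Cat) = 235; column total (Ill) = 304; grand total N = 440.
Expected count = (row total × column total) / N = 235 × 304 / 440 = 162.364.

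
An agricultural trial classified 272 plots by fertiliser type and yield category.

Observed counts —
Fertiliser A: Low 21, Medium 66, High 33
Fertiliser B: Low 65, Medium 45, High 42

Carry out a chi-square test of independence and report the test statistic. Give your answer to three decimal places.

24.134

Row totals: 120, 152. Column totals: 86, 111, 75. Grand total N = 272.
Expected counts (row total × column total / N):
  Fertiliser A, Low: 120×86/272 = 37.9412
  Fertiliser A, Medium: 120×111/272 = 48.9706
  Fertiliser A, High: 120×75/272 = 33.0882
  Fertiliser B, Low: 152×86/272 = 48.0588
  Fertiliser B, Medium: 152×111/272 = 62.0294
  Fertiliser B, High: 152×75/272 = 41.9118
Contributions (O − E)²/E:
  (21 − 37.9412)²/37.9412 = 7.5644
  (66 − 48.9706)²/48.9706 = 5.9219
  (33 − 33.0882)²/33.0882 = 0.0002
  (65 − 48.0588)²/48.0588 = 5.9719
  (45 − 62.0294)²/62.0294 = 4.6752
  (42 − 41.9118)²/41.9118 = 0.0002
χ² = 7.5644 + 5.9219 + 0.0002 + 5.9719 + 4.6752 + 0.0002 = 24.134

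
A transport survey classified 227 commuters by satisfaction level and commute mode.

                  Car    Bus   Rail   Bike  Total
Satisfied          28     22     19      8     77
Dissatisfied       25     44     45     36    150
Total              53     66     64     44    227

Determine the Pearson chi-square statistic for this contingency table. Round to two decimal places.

Grand total N = 227.
Expected counts (row total × column total / N):
  Satisfied, Car: 77×53/227 = 17.978
  Satisfied, Bus: 77×66/227 = 22.388
  Satisfied, Rail: 77×64/227 = 21.709
  Satisfied, Bike: 77×44/227 = 14.925
  Dissatisfied, Car: 150×53/227 = 35.022
  Dissatisfied, Bus: 150×66/227 = 43.612
  Dissatisfied, Rail: 150×64/227 = 42.291
  Dissatisfied, Bike: 150×44/227 = 29.075
Contributions (O − E)²/E:
  (28 − 17.978)²/17.978 = 5.5869
  (22 − 22.388)²/22.388 = 0.0067
  (19 − 21.709)²/21.709 = 0.3380
  (8 − 14.925)²/14.925 = 3.2131
  (25 − 35.022)²/35.022 = 2.8679
  (44 − 43.612)²/43.612 = 0.0035
  (45 − 42.291)²/42.291 = 0.1735
  (36 − 29.075)²/29.075 = 1.6494
χ² = 5.5869 + 0.0067 + 0.3380 + 3.2131 + 2.8679 + 0.0035 + 0.1735 + 1.6494 = 13.84

13.84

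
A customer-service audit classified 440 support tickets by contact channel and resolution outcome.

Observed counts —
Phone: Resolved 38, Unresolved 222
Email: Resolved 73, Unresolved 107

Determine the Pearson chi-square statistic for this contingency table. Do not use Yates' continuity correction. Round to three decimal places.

Row totals: 260, 180. Column totals: 111, 329. Grand total N = 440.
Expected counts (row total × column total / N):
  Phone, Resolved: 260×111/440 = 65.5909
  Phone, Unresolved: 260×329/440 = 194.4091
  Email, Resolved: 180×111/440 = 45.4091
  Email, Unresolved: 180×329/440 = 134.5909
Contributions (O − E)²/E:
  (38 − 65.5909)²/65.5909 = 11.6061
  (222 − 194.4091)²/194.4091 = 3.9158
  (73 − 45.4091)²/45.4091 = 16.7644
  (107 − 134.5909)²/134.5909 = 5.6561
χ² = 11.6061 + 3.9158 + 16.7644 + 5.6561 = 37.942

37.942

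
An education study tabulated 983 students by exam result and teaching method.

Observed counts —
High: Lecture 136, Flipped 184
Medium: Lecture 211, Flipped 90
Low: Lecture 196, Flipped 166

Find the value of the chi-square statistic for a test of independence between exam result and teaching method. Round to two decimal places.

48.06

Row totals: 320, 301, 362. Column totals: 543, 440. Grand total N = 983.
Expected counts (row total × column total / N):
  High, Lecture: 320×543/983 = 176.765
  High, Flipped: 320×440/983 = 143.235
  Medium, Lecture: 301×543/983 = 166.270
  Medium, Flipped: 301×440/983 = 134.730
  Low, Lecture: 362×543/983 = 199.965
  Low, Flipped: 362×440/983 = 162.035
Contributions (O − E)²/E:
  (136 − 176.765)²/176.765 = 9.4011
  (184 − 143.235)²/143.235 = 11.6018
  (211 − 166.270)²/166.270 = 12.0333
  (90 − 134.730)²/134.730 = 14.8502
  (196 − 199.965)²/199.965 = 0.0786
  (166 − 162.035)²/162.035 = 0.0970
χ² = 9.4011 + 11.6018 + 12.0333 + 14.8502 + 0.0786 + 0.0970 = 48.06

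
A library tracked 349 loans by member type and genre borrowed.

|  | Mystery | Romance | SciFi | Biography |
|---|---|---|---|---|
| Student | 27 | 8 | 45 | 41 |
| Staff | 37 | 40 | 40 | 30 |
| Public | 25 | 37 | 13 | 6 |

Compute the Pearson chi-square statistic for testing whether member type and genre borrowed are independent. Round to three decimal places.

56.181

Row totals: 121, 147, 81. Column totals: 89, 85, 98, 77. Grand total N = 349.
Expected counts (row total × column total / N):
  Student, Mystery: 121×89/349 = 30.85673
  Student, Romance: 121×85/349 = 29.46991
  Student, SciFi: 121×98/349 = 33.97708
  Student, Biography: 121×77/349 = 26.69628
  Staff, Mystery: 147×89/349 = 37.48711
  Staff, Romance: 147×85/349 = 35.80229
  Staff, SciFi: 147×98/349 = 41.27794
  Staff, Biography: 147×77/349 = 32.43266
  Public, Mystery: 81×89/349 = 20.65616
  Public, Romance: 81×85/349 = 19.72779
  Public, SciFi: 81×98/349 = 22.74499
  Public, Biography: 81×77/349 = 17.87106
Contributions (O − E)²/E:
  (27 − 30.85673)²/30.85673 = 0.4820
  (8 − 29.46991)²/29.46991 = 15.6416
  (45 − 33.97708)²/33.97708 = 3.5761
  (41 − 26.69628)²/26.69628 = 7.6639
  (37 − 37.48711)²/37.48711 = 0.0063
  (40 − 35.80229)²/35.80229 = 0.4922
  (40 − 41.27794)²/41.27794 = 0.0396
  (30 − 32.43266)²/32.43266 = 0.1825
  (25 − 20.65616)²/20.65616 = 0.9135
  (37 − 19.72779)²/19.72779 = 15.1223
  (13 − 22.74499)²/22.74499 = 4.1752
  (6 − 17.87106)²/17.87106 = 7.8855
χ² = 0.4820 + 15.6416 + 3.5761 + 7.6639 + 0.0063 + 0.4922 + 0.0396 + 0.1825 + 0.9135 + 15.1223 + 4.1752 + 7.8855 = 56.181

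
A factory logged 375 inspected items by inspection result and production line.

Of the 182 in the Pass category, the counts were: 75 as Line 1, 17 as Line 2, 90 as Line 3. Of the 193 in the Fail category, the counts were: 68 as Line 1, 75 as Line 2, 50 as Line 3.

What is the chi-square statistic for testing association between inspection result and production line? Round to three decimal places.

48.055

Row totals: 182, 193. Column totals: 143, 92, 140. Grand total N = 375.
Expected counts (row total × column total / N):
  Pass, Line 1: 182×143/375 = 69.4027
  Pass, Line 2: 182×92/375 = 44.6507
  Pass, Line 3: 182×140/375 = 67.9467
  Fail, Line 1: 193×143/375 = 73.5973
  Fail, Line 2: 193×92/375 = 47.3493
  Fail, Line 3: 193×140/375 = 72.0533
Contributions (O − E)²/E:
  (75 − 69.4027)²/69.4027 = 0.4514
  (17 − 44.6507)²/44.6507 = 17.1232
  (90 − 67.9467)²/67.9467 = 7.1578
  (68 − 73.5973)²/73.5973 = 0.4257
  (75 − 47.3493)²/47.3493 = 16.1473
  (50 − 72.0533)²/72.0533 = 6.7498
χ² = 0.4514 + 17.1232 + 7.1578 + 0.4257 + 16.1473 + 6.7498 = 48.055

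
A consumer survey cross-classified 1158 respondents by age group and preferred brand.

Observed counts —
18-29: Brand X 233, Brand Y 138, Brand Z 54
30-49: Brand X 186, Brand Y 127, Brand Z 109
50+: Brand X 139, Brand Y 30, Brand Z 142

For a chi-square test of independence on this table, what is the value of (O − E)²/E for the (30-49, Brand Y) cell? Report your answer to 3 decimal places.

3.536

Row total (30-49) = 422; column total (Brand Y) = 295; N = 1158.
Expected count E = 422 × 295 / 1158 = 107.5043.
Contribution = (O − E)²/E = (127 − 107.5043)² / 107.5043 = 3.536.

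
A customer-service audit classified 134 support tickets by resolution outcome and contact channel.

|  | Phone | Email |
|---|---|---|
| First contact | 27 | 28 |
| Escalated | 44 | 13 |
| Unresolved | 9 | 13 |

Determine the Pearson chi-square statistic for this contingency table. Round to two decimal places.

Row totals: 55, 57, 22. Column totals: 80, 54. Grand total N = 134.
Expected counts (row total × column total / N):
  First contact, Phone: 55×80/134 = 32.836
  First contact, Email: 55×54/134 = 22.164
  Escalated, Phone: 57×80/134 = 34.030
  Escalated, Email: 57×54/134 = 22.970
  Unresolved, Phone: 22×80/134 = 13.134
  Unresolved, Email: 22×54/134 = 8.866
Contributions (O − E)²/E:
  (27 − 32.836)²/32.836 = 1.0372
  (28 − 22.164)²/22.164 = 1.5367
  (44 − 34.030)²/34.030 = 2.9210
  (13 − 22.970)²/22.970 = 4.3274
  (9 − 13.134)²/13.134 = 1.3012
  (13 − 8.866)²/8.866 = 1.9276
χ² = 1.0372 + 1.5367 + 2.9210 + 4.3274 + 1.3012 + 1.9276 = 13.05

13.05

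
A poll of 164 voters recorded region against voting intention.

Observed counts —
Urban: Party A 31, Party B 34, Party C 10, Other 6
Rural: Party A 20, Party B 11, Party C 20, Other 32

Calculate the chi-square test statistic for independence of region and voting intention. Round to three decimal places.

35.232

Row totals: 81, 83. Column totals: 51, 45, 30, 38. Grand total N = 164.
Expected counts (row total × column total / N):
  Urban, Party A: 81×51/164 = 25.1890
  Urban, Party B: 81×45/164 = 22.2256
  Urban, Party C: 81×30/164 = 14.8171
  Urban, Other: 81×38/164 = 18.7683
  Rural, Party A: 83×51/164 = 25.8110
  Rural, Party B: 83×45/164 = 22.7744
  Rural, Party C: 83×30/164 = 15.1829
  Rural, Other: 83×38/164 = 19.2317
Contributions (O − E)²/E:
  (31 − 25.1890)²/25.1890 = 1.3406
  (34 − 22.2256)²/22.2256 = 6.2377
  (10 − 14.8171)²/14.8171 = 1.5661
  (6 − 18.7683)²/18.7683 = 8.6864
  (20 − 25.8110)²/25.8110 = 1.3083
  (11 − 22.7744)²/22.7744 = 6.0874
  (20 − 15.1829)²/15.1829 = 1.5283
  (32 − 19.2317)²/19.2317 = 8.4771
χ² = 1.3406 + 6.2377 + 1.5661 + 8.6864 + 1.3083 + 6.0874 + 1.5283 + 8.4771 = 35.232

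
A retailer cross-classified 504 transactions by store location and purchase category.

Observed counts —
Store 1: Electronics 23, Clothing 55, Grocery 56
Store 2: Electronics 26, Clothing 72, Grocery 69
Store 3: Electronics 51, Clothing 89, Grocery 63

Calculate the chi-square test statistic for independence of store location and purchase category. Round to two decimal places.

Row totals: 134, 167, 203. Column totals: 100, 216, 188. Grand total N = 504.
Expected counts (row total × column total / N):
  Store 1, Electronics: 134×100/504 = 26.587
  Store 1, Clothing: 134×216/504 = 57.429
  Store 1, Grocery: 134×188/504 = 49.984
  Store 2, Electronics: 167×100/504 = 33.135
  Store 2, Clothing: 167×216/504 = 71.571
  Store 2, Grocery: 167×188/504 = 62.294
  Store 3, Electronics: 203×100/504 = 40.278
  Store 3, Clothing: 203×216/504 = 87.000
  Store 3, Grocery: 203×188/504 = 75.722
Contributions (O − E)²/E:
  (23 − 26.587)²/26.587 = 0.4839
  (55 − 57.429)²/57.429 = 0.1027
  (56 − 49.984)²/49.984 = 0.7241
  (26 − 33.135)²/33.135 = 1.5364
  (72 − 71.571)²/71.571 = 0.0026
  (69 − 62.294)²/62.294 = 0.7219
  (51 − 40.278)²/40.278 = 2.8542
  (89 − 87.000)²/87.000 = 0.0460
  (63 − 75.722)²/75.722 = 2.1374
χ² = 0.4839 + 0.1027 + 0.7241 + 1.5364 + 0.0026 + 0.7219 + 2.8542 + 0.0460 + 2.1374 = 8.61

8.61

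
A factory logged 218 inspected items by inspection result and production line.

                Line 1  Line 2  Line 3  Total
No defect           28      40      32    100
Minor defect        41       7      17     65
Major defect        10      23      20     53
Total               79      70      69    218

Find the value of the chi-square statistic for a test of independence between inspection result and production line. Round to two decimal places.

33.71

Grand total N = 218.
Expected counts (row total × column total / N):
  No defect, Line 1: 100×79/218 = 36.239
  No defect, Line 2: 100×70/218 = 32.110
  No defect, Line 3: 100×69/218 = 31.651
  Minor defect, Line 1: 65×79/218 = 23.555
  Minor defect, Line 2: 65×70/218 = 20.872
  Minor defect, Line 3: 65×69/218 = 20.573
  Major defect, Line 1: 53×79/218 = 19.206
  Major defect, Line 2: 53×70/218 = 17.018
  Major defect, Line 3: 53×69/218 = 16.775
Contributions (O − E)²/E:
  (28 − 36.239)²/36.239 = 1.8732
  (40 − 32.110)²/32.110 = 1.9387
  (32 − 31.651)²/31.651 = 0.0038
  (41 − 23.555)²/23.555 = 12.9199
  (7 − 20.872)²/20.872 = 9.2196
  (17 − 20.573)²/20.573 = 0.6205
  (10 − 19.206)²/19.206 = 4.4127
  (23 − 17.018)²/17.018 = 2.1027
  (20 − 16.775)²/16.775 = 0.6200
χ² = 1.8732 + 1.9387 + 0.0038 + 12.9199 + 9.2196 + 0.6205 + 4.4127 + 2.1027 + 0.6200 = 33.71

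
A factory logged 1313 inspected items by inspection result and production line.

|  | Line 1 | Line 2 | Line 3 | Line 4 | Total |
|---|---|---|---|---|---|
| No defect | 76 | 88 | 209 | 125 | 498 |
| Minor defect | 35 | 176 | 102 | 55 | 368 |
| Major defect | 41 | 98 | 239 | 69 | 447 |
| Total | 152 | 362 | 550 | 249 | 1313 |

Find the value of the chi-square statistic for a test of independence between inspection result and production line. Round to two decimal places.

Grand total N = 1313.
Expected counts (row total × column total / N):
  No defect, Line 1: 498×152/1313 = 57.651
  No defect, Line 2: 498×362/1313 = 137.301
  No defect, Line 3: 498×550/1313 = 208.606
  No defect, Line 4: 498×249/1313 = 94.442
  Minor defect, Line 1: 368×152/1313 = 42.602
  Minor defect, Line 2: 368×362/1313 = 101.459
  Minor defect, Line 3: 368×550/1313 = 154.151
  Minor defect, Line 4: 368×249/1313 = 69.788
  Major defect, Line 1: 447×152/1313 = 51.747
  Major defect, Line 2: 447×362/1313 = 123.240
  Major defect, Line 3: 447×550/1313 = 187.243
  Major defect, Line 4: 447×249/1313 = 84.770
Contributions (O − E)²/E:
  (76 − 57.651)²/57.651 = 5.8401
  (88 − 137.301)²/137.301 = 17.7026
  (209 − 208.606)²/208.606 = 0.0007
  (125 − 94.442)²/94.442 = 9.8875
  (35 − 42.602)²/42.602 = 1.3565
  (176 − 101.459)²/101.459 = 54.7646
  (102 − 154.151)²/154.151 = 17.6433
  (55 − 69.788)²/69.788 = 3.1336
  (41 − 51.747)²/51.747 = 2.2320
  (98 − 123.240)²/123.240 = 5.1692
  (239 − 187.243)²/187.243 = 14.3065
  (69 − 84.770)²/84.770 = 2.9337
χ² = 5.8401 + 17.7026 + 0.0007 + 9.8875 + 1.3565 + 54.7646 + 17.6433 + 3.1336 + 2.2320 + 5.1692 + 14.3065 + 2.9337 = 134.97

134.97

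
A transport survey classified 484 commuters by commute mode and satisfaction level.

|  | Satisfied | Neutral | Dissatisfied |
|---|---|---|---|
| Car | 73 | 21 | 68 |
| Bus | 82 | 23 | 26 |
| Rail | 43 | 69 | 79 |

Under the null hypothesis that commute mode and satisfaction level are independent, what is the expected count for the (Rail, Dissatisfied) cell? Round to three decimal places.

Row total (Rail) = 191; column total (Dissatisfied) = 173; grand total N = 484.
Expected count = (row total × column total) / N = 191 × 173 / 484 = 68.271.

68.271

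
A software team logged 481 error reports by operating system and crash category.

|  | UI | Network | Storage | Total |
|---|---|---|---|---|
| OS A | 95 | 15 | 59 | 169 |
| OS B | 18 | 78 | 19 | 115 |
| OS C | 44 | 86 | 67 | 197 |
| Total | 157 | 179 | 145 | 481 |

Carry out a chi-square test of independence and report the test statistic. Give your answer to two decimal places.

Grand total N = 481.
Expected counts (row total × column total / N):
  OS A, UI: 169×157/481 = 55.162
  OS A, Network: 169×179/481 = 62.892
  OS A, Storage: 169×145/481 = 50.946
  OS B, UI: 115×157/481 = 37.536
  OS B, Network: 115×179/481 = 42.796
  OS B, Storage: 115×145/481 = 34.667
  OS C, UI: 197×157/481 = 64.301
  OS C, Network: 197×179/481 = 73.312
  OS C, Storage: 197×145/481 = 59.387
Contributions (O − E)²/E:
  (95 − 55.162)²/55.162 = 28.7710
  (15 − 62.892)²/62.892 = 36.4696
  (59 − 50.946)²/50.946 = 1.2732
  (18 − 37.536)²/37.536 = 10.1677
  (78 − 42.796)²/42.796 = 28.9588
  (19 − 34.667)²/34.667 = 7.0804
  (44 − 64.301)²/64.301 = 6.4094
  (86 − 73.312)²/73.312 = 2.1959
  (67 − 59.387)²/59.387 = 0.9759
χ² = 28.7710 + 36.4696 + 1.2732 + 10.1677 + 28.9588 + 7.0804 + 6.4094 + 2.1959 + 0.9759 = 122.30

122.30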